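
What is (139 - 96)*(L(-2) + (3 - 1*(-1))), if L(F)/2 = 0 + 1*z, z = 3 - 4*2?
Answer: -258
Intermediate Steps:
z = -5 (z = 3 - 8 = -5)
L(F) = -10 (L(F) = 2*(0 + 1*(-5)) = 2*(0 - 5) = 2*(-5) = -10)
(139 - 96)*(L(-2) + (3 - 1*(-1))) = (139 - 96)*(-10 + (3 - 1*(-1))) = 43*(-10 + (3 + 1)) = 43*(-10 + 4) = 43*(-6) = -258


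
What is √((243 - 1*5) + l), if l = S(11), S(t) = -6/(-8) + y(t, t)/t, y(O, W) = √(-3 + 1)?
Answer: √(115555 + 44*I*√2)/22 ≈ 15.452 + 0.0041603*I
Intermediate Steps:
y(O, W) = I*√2 (y(O, W) = √(-2) = I*√2)
S(t) = ¾ + I*√2/t (S(t) = -6/(-8) + (I*√2)/t = -6*(-⅛) + I*√2/t = ¾ + I*√2/t)
l = ¾ + I*√2/11 ≈ 0.75 + 0.12856*I
√((243 - 1*5) + l) = √((243 - 1*5) + (¾ + I*√2/11)) = √((243 - 5) + (¾ + I*√2/11)) = √(238 + (¾ + I*√2/11)) = √(955/4 + I*√2/11)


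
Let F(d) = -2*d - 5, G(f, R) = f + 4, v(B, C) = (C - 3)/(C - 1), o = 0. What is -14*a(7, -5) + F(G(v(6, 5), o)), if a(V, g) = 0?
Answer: -14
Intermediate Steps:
v(B, C) = (-3 + C)/(-1 + C)
G(f, R) = 4 + f
F(d) = -5 - 2*d
-14*a(7, -5) + F(G(v(6, 5), o)) = -14*0 + (-5 - 2*(4 + (-3 + 5)/(-1 + 5))) = 0 + (-5 - 2*(4 + 2/4)) = 0 + (-5 - 2*(4 + (¼)*2)) = 0 + (-5 - 2*(4 + ½)) = 0 + (-5 - 2*9/2) = 0 + (-5 - 9) = 0 - 14 = -14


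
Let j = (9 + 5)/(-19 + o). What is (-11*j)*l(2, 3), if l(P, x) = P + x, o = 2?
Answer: 770/17 ≈ 45.294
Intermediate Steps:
j = -14/17 (j = (9 + 5)/(-19 + 2) = 14/(-17) = 14*(-1/17) = -14/17 ≈ -0.82353)
(-11*j)*l(2, 3) = (-11*(-14/17))*(2 + 3) = (154/17)*5 = 770/17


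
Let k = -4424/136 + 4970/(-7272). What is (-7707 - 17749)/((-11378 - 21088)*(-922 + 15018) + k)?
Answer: 1573486272/28287691226585 ≈ 5.5624e-5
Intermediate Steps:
k = -2052953/61812 (k = -4424*1/136 + 4970*(-1/7272) = -553/17 - 2485/3636 = -2052953/61812 ≈ -33.213)
(-7707 - 17749)/((-11378 - 21088)*(-922 + 15018) + k) = (-7707 - 17749)/((-11378 - 21088)*(-922 + 15018) - 2052953/61812) = -25456/(-32466*14096 - 2052953/61812) = -25456/(-457640736 - 2052953/61812) = -25456/(-28287691226585/61812) = -25456*(-61812/28287691226585) = 1573486272/28287691226585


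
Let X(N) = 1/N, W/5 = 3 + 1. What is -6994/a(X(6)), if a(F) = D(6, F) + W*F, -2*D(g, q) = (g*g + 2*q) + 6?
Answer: 41964/107 ≈ 392.19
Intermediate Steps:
D(g, q) = -3 - q - g**2/2 (D(g, q) = -((g*g + 2*q) + 6)/2 = -((g**2 + 2*q) + 6)/2 = -(6 + g**2 + 2*q)/2 = -3 - q - g**2/2)
W = 20 (W = 5*(3 + 1) = 5*4 = 20)
a(F) = -21 + 19*F (a(F) = (-3 - F - 1/2*6**2) + 20*F = (-3 - F - 1/2*36) + 20*F = (-3 - F - 18) + 20*F = (-21 - F) + 20*F = -21 + 19*F)
-6994/a(X(6)) = -6994/(-21 + 19/6) = -6994/(-107/6) = -6994*(-6/107) = 41964/107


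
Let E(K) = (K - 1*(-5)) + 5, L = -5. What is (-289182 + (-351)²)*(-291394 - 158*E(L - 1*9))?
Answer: 48260967522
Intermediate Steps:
E(K) = 10 + K (E(K) = (K + 5) + 5 = (5 + K) + 5 = 10 + K)
(-289182 + (-351)²)*(-291394 - 158*E(L - 1*9)) = (-289182 + (-351)²)*(-291394 - 158*(10 + (-5 - 1*9))) = (-289182 + 123201)*(-291394 - 158*(10 + (-5 - 9))) = -165981*(-291394 - 158*(10 - 14)) = -165981*(-291394 - 158*(-4)) = -165981*(-291394 + 632) = -165981*(-290762) = 48260967522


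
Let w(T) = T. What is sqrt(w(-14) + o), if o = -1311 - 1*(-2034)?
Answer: sqrt(709) ≈ 26.627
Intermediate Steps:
o = 723 (o = -1311 + 2034 = 723)
sqrt(w(-14) + o) = sqrt(-14 + 723) = sqrt(709)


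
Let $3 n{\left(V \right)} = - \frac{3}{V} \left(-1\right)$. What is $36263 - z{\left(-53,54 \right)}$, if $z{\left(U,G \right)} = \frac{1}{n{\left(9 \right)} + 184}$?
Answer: $\frac{60087782}{1657} \approx 36263.0$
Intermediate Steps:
$n{\left(V \right)} = \frac{1}{V}$ ($n{\left(V \right)} = \frac{- \frac{3}{V} \left(-1\right)}{3} = \frac{3 \frac{1}{V}}{3} = \frac{1}{V}$)
$z{\left(U,G \right)} = \frac{9}{1657}$ ($z{\left(U,G \right)} = \frac{1}{\frac{1}{9} + 184} = \frac{1}{\frac{1657}{9}} = \frac{9}{1657}$)
$36263 - z{\left(-53,54 \right)} = 36263 - \frac{9}{1657} = \frac{60087782}{1657}$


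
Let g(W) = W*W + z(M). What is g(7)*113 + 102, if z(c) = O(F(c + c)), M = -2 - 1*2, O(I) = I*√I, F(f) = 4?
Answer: 6543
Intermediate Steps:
O(I) = I^(3/2)
M = -4 (M = -2 - 2 = -4)
z(c) = 8 (z(c) = 4^(3/2) = 8)
g(W) = 8 + W² (g(W) = W*W + 8 = W² + 8 = 8 + W²)
g(7)*113 + 102 = (8 + 7²)*113 + 102 = (8 + 49)*113 + 102 = 57*113 + 102 = 6441 + 102 = 6543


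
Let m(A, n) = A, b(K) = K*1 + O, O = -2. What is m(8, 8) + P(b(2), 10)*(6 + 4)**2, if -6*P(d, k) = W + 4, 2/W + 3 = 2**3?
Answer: -196/3 ≈ -65.333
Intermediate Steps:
b(K) = -2 + K (b(K) = K*1 - 2 = K - 2 = -2 + K)
W = 2/5 (W = 2/(-3 + 2**3) = 2/(-3 + 8) = 2/5 ≈ 0.40000)
P(d, k) = -11/15 (P(d, k) = -(2/5 + 4)/6 = -1/6*22/5 = -11/15)
m(8, 8) + P(b(2), 10)*(6 + 4)**2 = 8 - 11*(6 + 4)**2/15 = 8 - 11/15*10**2 = 8 - 11/15*100 = 8 - 220/3 = -196/3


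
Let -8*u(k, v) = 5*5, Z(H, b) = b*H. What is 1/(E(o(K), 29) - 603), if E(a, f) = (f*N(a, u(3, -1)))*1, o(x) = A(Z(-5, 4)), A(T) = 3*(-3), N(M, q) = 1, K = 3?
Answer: -1/574 ≈ -0.0017422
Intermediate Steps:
Z(H, b) = H*b
u(k, v) = -25/8 (u(k, v) = -5*5/8 = -⅛*25 = -25/8)
A(T) = -9
o(x) = -9
E(a, f) = f (E(a, f) = (f*1)*1 = f*1 = f)
1/(E(o(K), 29) - 603) = 1/(29 - 603) = 1/(-574) = -1/574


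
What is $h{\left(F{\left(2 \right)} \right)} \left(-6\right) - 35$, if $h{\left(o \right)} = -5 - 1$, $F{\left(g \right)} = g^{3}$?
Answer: $1$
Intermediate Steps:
$h{\left(o \right)} = -6$
$h{\left(F{\left(2 \right)} \right)} \left(-6\right) - 35 = \left(-6\right) \left(-6\right) - 35 = 36 - 35 = 1$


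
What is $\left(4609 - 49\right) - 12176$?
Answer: $-7616$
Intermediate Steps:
$\left(4609 - 49\right) - 12176 = 4560 - 12176 = -7616$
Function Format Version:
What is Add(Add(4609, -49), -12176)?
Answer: -7616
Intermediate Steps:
Add(Add(4609, -49), -12176) = Add(4560, -12176) = -7616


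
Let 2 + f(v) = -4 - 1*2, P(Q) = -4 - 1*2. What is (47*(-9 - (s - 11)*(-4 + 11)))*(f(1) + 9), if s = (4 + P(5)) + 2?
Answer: 3196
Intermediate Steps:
P(Q) = -6 (P(Q) = -4 - 2 = -6)
f(v) = -8 (f(v) = -2 + (-4 - 1*2) = -2 + (-4 - 2) = -2 - 6 = -8)
s = 0 (s = (4 - 6) + 2 = -2 + 2 = 0)
(47*(-9 - (s - 11)*(-4 + 11)))*(f(1) + 9) = (47*(-9 - (0 - 11)*(-4 + 11)))*(-8 + 9) = (47*(-9 - (-11)*7))*1 = (47*(-9 - 1*(-77)))*1 = (47*(-9 + 77))*1 = (47*68)*1 = 3196*1 = 3196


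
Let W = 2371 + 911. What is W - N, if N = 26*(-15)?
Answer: 3672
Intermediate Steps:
N = -390
W = 3282
W - N = 3282 - 1*(-390) = 3282 + 390 = 3672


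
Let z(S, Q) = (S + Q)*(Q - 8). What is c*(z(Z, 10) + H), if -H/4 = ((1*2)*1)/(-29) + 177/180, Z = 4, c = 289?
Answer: 3060221/435 ≈ 7035.0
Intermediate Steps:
z(S, Q) = (-8 + Q)*(Q + S) (z(S, Q) = (Q + S)*(-8 + Q) = (-8 + Q)*(Q + S))
H = -1591/435 (H = -4*(((1*2)*1)/(-29) + 177/180) = -4*((2*1)*(-1/29) + 177*(1/180)) = -4*(2*(-1/29) + 59/60) = -4*(-2/29 + 59/60) = -4*1591/1740 = -1591/435 ≈ -3.6575)
c*(z(Z, 10) + H) = 289*((10² - 8*10 - 8*4 + 10*4) - 1591/435) = 289*((100 - 80 - 32 + 40) - 1591/435) = 289*(28 - 1591/435) = 289*(10589/435) = 3060221/435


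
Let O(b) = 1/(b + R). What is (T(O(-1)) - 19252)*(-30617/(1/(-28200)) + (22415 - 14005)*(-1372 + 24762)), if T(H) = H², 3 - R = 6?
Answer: -81636631947075/4 ≈ -2.0409e+13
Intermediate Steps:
R = -3 (R = 3 - 1*6 = 3 - 6 = -3)
O(b) = 1/(-3 + b) (O(b) = 1/(b - 3) = 1/(-3 + b))
(T(O(-1)) - 19252)*(-30617/(1/(-28200)) + (22415 - 14005)*(-1372 + 24762)) = ((1/(-3 - 1))² - 19252)*(-30617/(1/(-28200)) + (22415 - 14005)*(-1372 + 24762)) = ((1/(-4))² - 19252)*(-30617/(-1/28200) + 8410*23390) = ((-¼)² - 19252)*(-30617*(-28200) + 196709900) = (1/16 - 19252)*(863399400 + 196709900) = -308031/16*1060109300 = -81636631947075/4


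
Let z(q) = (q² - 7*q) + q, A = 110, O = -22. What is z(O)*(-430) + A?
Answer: -264770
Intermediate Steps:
z(q) = q² - 6*q
z(O)*(-430) + A = -22*(-6 - 22)*(-430) + 110 = -22*(-28)*(-430) + 110 = 616*(-430) + 110 = -264880 + 110 = -264770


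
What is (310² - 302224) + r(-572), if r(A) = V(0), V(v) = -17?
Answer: -206141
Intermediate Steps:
r(A) = -17
(310² - 302224) + r(-572) = (310² - 302224) - 17 = (96100 - 302224) - 17 = -206124 - 17 = -206141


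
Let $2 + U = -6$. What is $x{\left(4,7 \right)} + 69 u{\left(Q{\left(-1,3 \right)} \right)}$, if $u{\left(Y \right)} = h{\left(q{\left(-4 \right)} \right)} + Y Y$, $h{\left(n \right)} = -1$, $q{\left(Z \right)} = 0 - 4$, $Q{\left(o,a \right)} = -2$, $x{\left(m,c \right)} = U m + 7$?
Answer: $182$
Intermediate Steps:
$U = -8$ ($U = -2 - 6 = -8$)
$x{\left(m,c \right)} = 7 - 8 m$ ($x{\left(m,c \right)} = - 8 m + 7 = 7 - 8 m$)
$q{\left(Z \right)} = -4$
$u{\left(Y \right)} = -1 + Y^{2}$ ($u{\left(Y \right)} = -1 + Y Y = -1 + Y^{2}$)
$x{\left(4,7 \right)} + 69 u{\left(Q{\left(-1,3 \right)} \right)} = \left(7 - 32\right) + 69 \left(-1 + \left(-2\right)^{2}\right) = \left(7 - 32\right) + 69 \left(-1 + 4\right) = -25 + 69 \cdot 3 = -25 + 207 = 182$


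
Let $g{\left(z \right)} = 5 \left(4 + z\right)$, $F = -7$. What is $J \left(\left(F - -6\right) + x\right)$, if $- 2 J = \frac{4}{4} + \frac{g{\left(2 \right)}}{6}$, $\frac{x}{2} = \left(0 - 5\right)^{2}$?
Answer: $-147$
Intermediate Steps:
$g{\left(z \right)} = 20 + 5 z$
$x = 50$ ($x = 2 \left(0 - 5\right)^{2} = 2 \left(-5\right)^{2} = 2 \cdot 25 = 50$)
$J = -3$ ($J = - \frac{\frac{4}{4} + \frac{20 + 5 \cdot 2}{6}}{2} = - \frac{4 \cdot \frac{1}{4} + \left(20 + 10\right) \frac{1}{6}}{2} = - \frac{1 + 30 \cdot \frac{1}{6}}{2} = - \frac{1 + 5}{2} = \left(- \frac{1}{2}\right) 6 = -3$)
$J \left(\left(F - -6\right) + x\right) = - 3 \left(\left(-7 - -6\right) + 50\right) = - 3 \left(\left(-7 + 6\right) + 50\right) = - 3 \left(-1 + 50\right) = \left(-3\right) 49 = -147$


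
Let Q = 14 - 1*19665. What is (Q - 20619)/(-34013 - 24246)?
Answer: 40270/58259 ≈ 0.69122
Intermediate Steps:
Q = -19651 (Q = 14 - 19665 = -19651)
(Q - 20619)/(-34013 - 24246) = (-19651 - 20619)/(-34013 - 24246) = -40270/(-58259) = -40270*(-1/58259) = 40270/58259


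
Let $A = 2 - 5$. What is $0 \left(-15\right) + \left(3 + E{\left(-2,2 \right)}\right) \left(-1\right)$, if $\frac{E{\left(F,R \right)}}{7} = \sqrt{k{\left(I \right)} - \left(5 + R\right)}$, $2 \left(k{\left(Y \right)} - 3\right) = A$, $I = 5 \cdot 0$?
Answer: $-3 - \frac{7 i \sqrt{22}}{2} \approx -3.0 - 16.416 i$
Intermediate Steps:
$A = -3$
$I = 0$
$k{\left(Y \right)} = \frac{3}{2}$ ($k{\left(Y \right)} = 3 + \frac{1}{2} \left(-3\right) = 3 - \frac{3}{2} = \frac{3}{2}$)
$E{\left(F,R \right)} = 7 \sqrt{- \frac{7}{2} - R}$ ($E{\left(F,R \right)} = 7 \sqrt{\frac{3}{2} - \left(5 + R\right)} = 7 \sqrt{- \frac{7}{2} - R}$)
$0 \left(-15\right) + \left(3 + E{\left(-2,2 \right)}\right) \left(-1\right) = 0 \left(-15\right) + \left(3 + \frac{7 \sqrt{-14 - 8}}{2}\right) \left(-1\right) = 0 + \left(3 + \frac{7 \sqrt{-14 - 8}}{2}\right) \left(-1\right) = 0 + \left(3 + \frac{7 \sqrt{-22}}{2}\right) \left(-1\right) = 0 + \left(3 + \frac{7 i \sqrt{22}}{2}\right) \left(-1\right) = 0 - \left(3 + \frac{7 i \sqrt{22}}{2}\right) = -3 - \frac{7 i \sqrt{22}}{2}$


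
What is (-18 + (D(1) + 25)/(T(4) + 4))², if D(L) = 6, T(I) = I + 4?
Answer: 34225/144 ≈ 237.67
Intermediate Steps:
T(I) = 4 + I
(-18 + (D(1) + 25)/(T(4) + 4))² = (-18 + (6 + 25)/((4 + 4) + 4))² = (-18 + 31/(8 + 4))² = (-18 + 31/12)² = (-185/12)² = 34225/144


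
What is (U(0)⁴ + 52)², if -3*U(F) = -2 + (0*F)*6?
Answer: 17875984/6561 ≈ 2724.6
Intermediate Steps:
U(F) = ⅔ (U(F) = -(-2 + (0*F)*6)/3 = -(-2 + 0*6)/3 = -(-2 + 0)/3 = -⅓*(-2) = ⅔)
(U(0)⁴ + 52)² = ((⅔)⁴ + 52)² = (16/81 + 52)² = (4228/81)² = 17875984/6561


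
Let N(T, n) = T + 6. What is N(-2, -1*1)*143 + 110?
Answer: 682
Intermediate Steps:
N(T, n) = 6 + T
N(-2, -1*1)*143 + 110 = (6 - 2)*143 + 110 = 4*143 + 110 = 572 + 110 = 682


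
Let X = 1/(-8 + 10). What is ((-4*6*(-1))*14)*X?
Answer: 168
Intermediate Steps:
X = ½ (X = 1/2 = ½ ≈ 0.50000)
((-4*6*(-1))*14)*X = ((-4*6*(-1))*14)*(½) = (-24*(-1)*14)*(½) = (24*14)*(½) = 336*(½) = 168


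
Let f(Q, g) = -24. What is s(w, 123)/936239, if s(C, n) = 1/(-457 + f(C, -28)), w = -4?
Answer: -1/450330959 ≈ -2.2206e-9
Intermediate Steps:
s(C, n) = -1/481 (s(C, n) = 1/(-457 - 24) = 1/(-481) = -1/481)
s(w, 123)/936239 = -1/481/936239 = -1/481*1/936239 = -1/450330959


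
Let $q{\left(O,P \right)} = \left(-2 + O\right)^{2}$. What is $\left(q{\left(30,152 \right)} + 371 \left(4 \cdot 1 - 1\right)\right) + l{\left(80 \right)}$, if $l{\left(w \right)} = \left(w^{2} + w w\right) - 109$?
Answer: $14588$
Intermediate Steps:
$l{\left(w \right)} = -109 + 2 w^{2}$ ($l{\left(w \right)} = \left(w^{2} + w^{2}\right) - 109 = 2 w^{2} - 109 = -109 + 2 w^{2}$)
$\left(q{\left(30,152 \right)} + 371 \left(4 \cdot 1 - 1\right)\right) + l{\left(80 \right)} = \left(\left(-2 + 30\right)^{2} + 371 \left(4 \cdot 1 - 1\right)\right) - \left(109 - 2 \cdot 80^{2}\right) = \left(28^{2} + 371 \left(4 - 1\right)\right) + \left(-109 + 2 \cdot 6400\right) = \left(784 + 371 \cdot 3\right) + \left(-109 + 12800\right) = \left(784 + 1113\right) + 12691 = 1897 + 12691 = 14588$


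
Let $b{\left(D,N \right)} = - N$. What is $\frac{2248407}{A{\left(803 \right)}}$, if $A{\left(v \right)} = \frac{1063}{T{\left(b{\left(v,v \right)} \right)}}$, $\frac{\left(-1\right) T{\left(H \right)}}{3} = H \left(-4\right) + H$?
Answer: $- \frac{16249237389}{1063} \approx -1.5286 \cdot 10^{7}$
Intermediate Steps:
$T{\left(H \right)} = 9 H$ ($T{\left(H \right)} = - 3 \left(H \left(-4\right) + H\right) = - 3 \left(- 4 H + H\right) = - 3 \left(- 3 H\right) = 9 H$)
$A{\left(v \right)} = - \frac{1063}{9 v}$ ($A{\left(v \right)} = \frac{1063}{9 \left(- v\right)} = \frac{1063}{\left(-9\right) v} = 1063 \left(- \frac{1}{9 v}\right) = - \frac{1063}{9 v}$)
$\frac{2248407}{A{\left(803 \right)}} = \frac{2248407}{\left(- \frac{1063}{9}\right) \frac{1}{803}} = \frac{2248407}{- \frac{1063}{7227}} = 2248407 \left(- \frac{7227}{1063}\right) = - \frac{16249237389}{1063}$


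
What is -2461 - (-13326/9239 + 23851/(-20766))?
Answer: -471663172009/191857074 ≈ -2458.4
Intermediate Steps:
-2461 - (-13326/9239 + 23851/(-20766)) = -2461 - (-13326*1/9239 + 23851*(-1/20766)) = -2461 - (-13326/9239 - 23851/20766) = -2461 - 1*(-497087105/191857074) = -2461 + 497087105/191857074 = -471663172009/191857074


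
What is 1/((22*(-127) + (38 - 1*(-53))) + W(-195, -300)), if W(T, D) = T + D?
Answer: -1/3198 ≈ -0.00031270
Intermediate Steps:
W(T, D) = D + T
1/((22*(-127) + (38 - 1*(-53))) + W(-195, -300)) = 1/((22*(-127) + (38 - 1*(-53))) + (-300 - 195)) = 1/((-2794 + (38 + 53)) - 495) = 1/((-2794 + 91) - 495) = 1/(-2703 - 495) = 1/(-3198) = -1/3198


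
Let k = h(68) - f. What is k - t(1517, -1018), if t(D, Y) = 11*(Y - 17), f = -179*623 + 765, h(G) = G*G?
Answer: 126761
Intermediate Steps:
h(G) = G²
f = -110752 (f = -111517 + 765 = -110752)
t(D, Y) = -187 + 11*Y (t(D, Y) = 11*(-17 + Y) = -187 + 11*Y)
k = 115376 (k = 68² - 1*(-110752) = 4624 + 110752 = 115376)
k - t(1517, -1018) = 115376 - (-187 + 11*(-1018)) = 115376 - (-187 - 11198) = 115376 - 1*(-11385) = 115376 + 11385 = 126761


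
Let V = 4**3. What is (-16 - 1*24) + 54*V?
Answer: 3416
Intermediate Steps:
V = 64
(-16 - 1*24) + 54*V = (-16 - 1*24) + 54*64 = (-16 - 24) + 3456 = -40 + 3456 = 3416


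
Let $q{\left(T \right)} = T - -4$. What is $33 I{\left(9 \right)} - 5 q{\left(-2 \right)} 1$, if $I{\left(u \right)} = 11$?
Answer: $-3630$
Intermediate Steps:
$q{\left(T \right)} = 4 + T$ ($q{\left(T \right)} = T + 4 = 4 + T$)
$33 I{\left(9 \right)} - 5 q{\left(-2 \right)} 1 = 33 \cdot 11 - 5 \left(4 - 2\right) 1 = 363 \left(-5\right) 2 \cdot 1 = 363 \left(\left(-10\right) 1\right) = 363 \left(-10\right) = -3630$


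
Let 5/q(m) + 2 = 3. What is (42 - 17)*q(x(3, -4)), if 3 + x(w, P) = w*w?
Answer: 125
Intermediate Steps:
x(w, P) = -3 + w**2 (x(w, P) = -3 + w*w = -3 + w**2)
q(m) = 5 (q(m) = 5/(-2 + 3) = 5/1 = 5*1 = 5)
(42 - 17)*q(x(3, -4)) = (42 - 17)*5 = 25*5 = 125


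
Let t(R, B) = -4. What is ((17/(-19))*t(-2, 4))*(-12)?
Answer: -816/19 ≈ -42.947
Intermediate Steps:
((17/(-19))*t(-2, 4))*(-12) = ((17/(-19))*(-4))*(-12) = ((17*(-1/19))*(-4))*(-12) = -17/19*(-4)*(-12) = (68/19)*(-12) = -816/19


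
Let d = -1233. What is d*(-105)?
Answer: 129465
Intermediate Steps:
d*(-105) = -1233*(-105) = 129465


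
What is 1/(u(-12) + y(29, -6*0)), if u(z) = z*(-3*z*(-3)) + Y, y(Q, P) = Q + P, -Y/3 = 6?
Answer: 1/1307 ≈ 0.00076511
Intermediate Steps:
Y = -18 (Y = -3*6 = -18)
y(Q, P) = P + Q
u(z) = -18 + 9*z² (u(z) = z*(-3*z*(-3)) - 18 = z*(9*z) - 18 = 9*z² - 18 = -18 + 9*z²)
1/(u(-12) + y(29, -6*0)) = 1/((-18 + 9*(-12)²) + (-6*0 + 29)) = 1/((-18 + 9*144) + (0 + 29)) = 1/((-18 + 1296) + 29) = 1/(1278 + 29) = 1/1307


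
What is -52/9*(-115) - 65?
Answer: 5395/9 ≈ 599.44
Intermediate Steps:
-52/9*(-115) - 65 = 5980/9 - 65 = 5395/9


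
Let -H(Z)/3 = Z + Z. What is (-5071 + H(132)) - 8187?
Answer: -14050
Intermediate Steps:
H(Z) = -6*Z (H(Z) = -3*(Z + Z) = -6*Z)
(-5071 + H(132)) - 8187 = (-5071 - 6*132) - 8187 = (-5071 - 792) - 8187 = -5863 - 8187 = -14050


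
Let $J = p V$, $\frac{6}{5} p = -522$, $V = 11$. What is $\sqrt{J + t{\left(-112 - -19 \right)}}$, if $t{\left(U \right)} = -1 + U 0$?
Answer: $i \sqrt{4786} \approx 69.181 i$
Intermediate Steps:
$t{\left(U \right)} = -1$ ($t{\left(U \right)} = -1 + 0 = -1$)
$p = -435$ ($p = \frac{5}{6} \left(-522\right) = -435$)
$J = -4785$ ($J = \left(-435\right) 11 = -4785$)
$\sqrt{J + t{\left(-112 - -19 \right)}} = \sqrt{-4785 - 1} = \sqrt{-4786} = i \sqrt{4786}$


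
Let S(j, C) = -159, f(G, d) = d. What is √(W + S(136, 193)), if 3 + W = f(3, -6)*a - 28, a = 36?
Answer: I*√406 ≈ 20.149*I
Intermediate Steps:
W = -247 (W = -3 + (-6*36 - 28) = -3 + (-216 - 28) = -3 - 244 = -247)
√(W + S(136, 193)) = √(-247 - 159) = √(-406) = I*√406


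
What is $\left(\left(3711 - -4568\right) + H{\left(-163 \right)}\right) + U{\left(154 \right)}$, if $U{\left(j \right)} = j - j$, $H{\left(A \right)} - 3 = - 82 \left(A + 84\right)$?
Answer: $14760$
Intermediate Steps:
$H{\left(A \right)} = -6885 - 82 A$ ($H{\left(A \right)} = 3 - 82 \left(A + 84\right) = 3 - 82 \left(84 + A\right) = 3 - \left(6888 + 82 A\right) = -6885 - 82 A$)
$U{\left(j \right)} = 0$
$\left(\left(3711 - -4568\right) + H{\left(-163 \right)}\right) + U{\left(154 \right)} = \left(\left(3711 - -4568\right) - -6481\right) + 0 = \left(\left(3711 + 4568\right) + \left(-6885 + 13366\right)\right) + 0 = \left(8279 + 6481\right) + 0 = 14760 + 0 = 14760$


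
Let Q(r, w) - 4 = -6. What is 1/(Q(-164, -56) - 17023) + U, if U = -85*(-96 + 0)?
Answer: 138923999/17025 ≈ 8160.0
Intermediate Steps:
Q(r, w) = -2 (Q(r, w) = 4 - 6 = -2)
U = 8160 (U = -85*(-96) = 8160)
1/(Q(-164, -56) - 17023) + U = 1/(-2 - 17023) + 8160 = 1/(-17025) + 8160 = -1/17025 + 8160 = 138923999/17025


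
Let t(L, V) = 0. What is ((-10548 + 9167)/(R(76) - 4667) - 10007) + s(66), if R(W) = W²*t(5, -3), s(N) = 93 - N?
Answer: -46575279/4667 ≈ -9979.7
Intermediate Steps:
R(W) = 0 (R(W) = W²*0 = 0)
((-10548 + 9167)/(R(76) - 4667) - 10007) + s(66) = ((-10548 + 9167)/(0 - 4667) - 10007) + (93 - 1*66) = (-1381/(-4667) - 10007) + (93 - 66) = (-1381*(-1/4667) - 10007) + 27 = (1381/4667 - 10007) + 27 = -46701288/4667 + 27 = -46575279/4667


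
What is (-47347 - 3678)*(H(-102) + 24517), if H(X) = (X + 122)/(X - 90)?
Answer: -60046781275/48 ≈ -1.2510e+9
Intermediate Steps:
H(X) = (122 + X)/(-90 + X)
(-47347 - 3678)*(H(-102) + 24517) = (-47347 - 3678)*((122 - 102)/(-90 - 102) + 24517) = -51025*(20/(-192) + 24517) = -51025*(-1/192*20 + 24517) = -51025*(-5/48 + 24517) = -51025*1176811/48 = -60046781275/48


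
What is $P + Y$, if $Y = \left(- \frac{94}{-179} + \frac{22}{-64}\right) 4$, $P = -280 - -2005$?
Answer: $\frac{2471239}{1432} \approx 1725.7$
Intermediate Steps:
$P = 1725$ ($P = -280 + 2005 = 1725$)
$Y = \frac{1039}{1432}$ ($Y = \left(\left(-94\right) \left(- \frac{1}{179}\right) + 22 \left(- \frac{1}{64}\right)\right) 4 = \left(\frac{94}{179} - \frac{11}{32}\right) 4 = \frac{1039}{5728} \cdot 4 = \frac{1039}{1432} \approx 0.72556$)
$P + Y = 1725 + \frac{1039}{1432} = \frac{2471239}{1432}$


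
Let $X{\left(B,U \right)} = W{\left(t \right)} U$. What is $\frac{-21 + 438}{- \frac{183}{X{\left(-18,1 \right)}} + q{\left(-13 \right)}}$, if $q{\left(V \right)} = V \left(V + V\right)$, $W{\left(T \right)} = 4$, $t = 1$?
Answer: $\frac{1668}{1169} \approx 1.4269$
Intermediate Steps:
$X{\left(B,U \right)} = 4 U$
$q{\left(V \right)} = 2 V^{2}$ ($q{\left(V \right)} = V 2 V = 2 V^{2}$)
$\frac{-21 + 438}{- \frac{183}{X{\left(-18,1 \right)}} + q{\left(-13 \right)}} = \frac{-21 + 438}{- \frac{183}{4 \cdot 1} + 2 \left(-13\right)^{2}} = \frac{417}{- \frac{183}{4} + 2 \cdot 169} = \frac{417}{\left(-183\right) \frac{1}{4} + 338} = \frac{417}{- \frac{183}{4} + 338} = \frac{417}{\frac{1169}{4}} = 417 \cdot \frac{4}{1169} = \frac{1668}{1169}$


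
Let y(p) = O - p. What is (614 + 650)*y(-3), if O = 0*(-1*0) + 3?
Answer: 7584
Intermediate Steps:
O = 3 (O = 0*0 + 3 = 0 + 3 = 3)
y(p) = 3 - p
(614 + 650)*y(-3) = (614 + 650)*(3 - 1*(-3)) = 1264*(3 + 3) = 1264*6 = 7584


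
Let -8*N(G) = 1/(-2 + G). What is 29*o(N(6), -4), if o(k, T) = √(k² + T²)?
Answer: 29*√16385/32 ≈ 116.00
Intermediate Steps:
N(G) = -1/(8*(-2 + G))
o(k, T) = √(T² + k²)
29*o(N(6), -4) = 29*√((-4)² + (-1/(-16 + 8*6))²) = 29*√(16 + (-1/(-16 + 48))²) = 29*√(16 + (-1/32)²) = 29*√(16 + 1/1024) = 29*√(16385/1024) = 29*(√16385/32) = 29*√16385/32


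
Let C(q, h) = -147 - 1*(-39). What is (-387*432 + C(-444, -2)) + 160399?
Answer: -6893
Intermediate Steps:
C(q, h) = -108 (C(q, h) = -147 + 39 = -108)
(-387*432 + C(-444, -2)) + 160399 = (-387*432 - 108) + 160399 = (-167184 - 108) + 160399 = -167292 + 160399 = -6893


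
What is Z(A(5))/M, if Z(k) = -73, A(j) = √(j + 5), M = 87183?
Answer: -73/87183 ≈ -0.00083732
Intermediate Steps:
A(j) = √(5 + j)
Z(A(5))/M = -73/87183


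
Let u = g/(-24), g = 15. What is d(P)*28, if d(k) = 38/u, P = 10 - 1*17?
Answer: -8512/5 ≈ -1702.4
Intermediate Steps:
P = -7 (P = 10 - 17 = -7)
u = -5/8 (u = 15/(-24) = 15*(-1/24) = -5/8 ≈ -0.62500)
d(k) = -304/5 (d(k) = 38/(-5/8) = 38*(-8/5) = -304/5)
d(P)*28 = -304/5*28 = -8512/5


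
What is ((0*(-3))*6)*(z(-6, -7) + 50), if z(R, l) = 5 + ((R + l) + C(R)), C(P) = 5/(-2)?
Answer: 0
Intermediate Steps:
C(P) = -5/2 (C(P) = 5*(-½) = -5/2)
z(R, l) = 5/2 + R + l (z(R, l) = 5 + ((R + l) - 5/2) = 5 + (-5/2 + R + l) = 5/2 + R + l)
((0*(-3))*6)*(z(-6, -7) + 50) = ((0*(-3))*6)*((5/2 - 6 - 7) + 50) = (0*6)*(-21/2 + 50) = 0*(79/2) = 0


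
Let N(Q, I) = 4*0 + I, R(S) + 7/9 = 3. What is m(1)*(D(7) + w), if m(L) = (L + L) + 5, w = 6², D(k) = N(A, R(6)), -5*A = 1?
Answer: 2408/9 ≈ 267.56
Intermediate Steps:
R(S) = 20/9 (R(S) = -7/9 + 3 = 20/9)
A = -⅕ (A = -⅕*1 = -⅕ ≈ -0.20000)
N(Q, I) = I (N(Q, I) = 0 + I = I)
D(k) = 20/9
w = 36
m(L) = 5 + 2*L (m(L) = 2*L + 5 = 5 + 2*L)
m(1)*(D(7) + w) = (5 + 2*1)*(20/9 + 36) = (5 + 2)*(344/9) = 7*(344/9) = 2408/9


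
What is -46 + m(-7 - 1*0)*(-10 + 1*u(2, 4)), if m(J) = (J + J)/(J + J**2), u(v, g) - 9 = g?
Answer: -47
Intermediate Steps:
u(v, g) = 9 + g
m(J) = 2*J/(J + J**2) (m(J) = (2*J)/(J + J**2) = 2*J/(J + J**2))
-46 + m(-7 - 1*0)*(-10 + 1*u(2, 4)) = -46 + (2/(1 + (-7 - 1*0)))*(-10 + 1*(9 + 4)) = -46 + (2/(1 + (-7 + 0)))*(-10 + 1*13) = -46 + (2/(1 - 7))*(-10 + 13) = -46 + (2/(-6))*3 = -46 + (2*(-1/6))*3 = -46 - 1/3*3 = -46 - 1 = -47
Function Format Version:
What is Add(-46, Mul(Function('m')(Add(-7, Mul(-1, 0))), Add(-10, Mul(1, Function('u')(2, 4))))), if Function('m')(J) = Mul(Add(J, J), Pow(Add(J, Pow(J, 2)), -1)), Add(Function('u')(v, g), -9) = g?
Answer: -47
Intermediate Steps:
Function('u')(v, g) = Add(9, g)
Function('m')(J) = Mul(2, J, Pow(Add(J, Pow(J, 2)), -1)) (Function('m')(J) = Mul(Mul(2, J), Pow(Add(J, Pow(J, 2)), -1)) = Mul(2, J, Pow(Add(J, Pow(J, 2)), -1)))
Add(-46, Mul(Function('m')(Add(-7, Mul(-1, 0))), Add(-10, Mul(1, Function('u')(2, 4))))) = Add(-46, Mul(Mul(2, Pow(Add(1, Add(-7, Mul(-1, 0))), -1)), Add(-10, Mul(1, Add(9, 4))))) = Add(-46, Mul(Mul(2, Pow(Add(1, Add(-7, 0)), -1)), Add(-10, Mul(1, 13)))) = Add(-46, Mul(Mul(2, Pow(Add(1, -7), -1)), Add(-10, 13))) = Add(-46, Mul(Mul(2, Pow(-6, -1)), 3)) = Add(-46, Mul(Mul(2, Rational(-1, 6)), 3)) = Add(-46, Mul(Rational(-1, 3), 3)) = Add(-46, -1) = -47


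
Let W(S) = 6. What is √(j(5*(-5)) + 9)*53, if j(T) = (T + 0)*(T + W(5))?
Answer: 1166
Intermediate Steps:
j(T) = T*(6 + T) (j(T) = (T + 0)*(T + 6) = T*(6 + T))
√(j(5*(-5)) + 9)*53 = √((5*(-5))*(6 + 5*(-5)) + 9)*53 = √(-25*(6 - 25) + 9)*53 = √(-25*(-19) + 9)*53 = √(475 + 9)*53 = √484*53 = 22*53 = 1166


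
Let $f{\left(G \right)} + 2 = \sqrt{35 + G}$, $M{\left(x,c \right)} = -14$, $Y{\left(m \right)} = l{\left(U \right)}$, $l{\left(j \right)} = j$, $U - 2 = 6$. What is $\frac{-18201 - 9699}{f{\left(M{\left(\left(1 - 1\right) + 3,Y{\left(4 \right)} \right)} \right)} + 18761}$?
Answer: $- \frac{8722935}{5865001} + \frac{465 \sqrt{21}}{5865001} \approx -1.4869$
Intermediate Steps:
$U = 8$ ($U = 2 + 6 = 8$)
$Y{\left(m \right)} = 8$
$f{\left(G \right)} = -2 + \sqrt{35 + G}$
$\frac{-18201 - 9699}{f{\left(M{\left(\left(1 - 1\right) + 3,Y{\left(4 \right)} \right)} \right)} + 18761} = \frac{-18201 - 9699}{\left(-2 + \sqrt{35 - 14}\right) + 18761} = - \frac{27900}{\left(-2 + \sqrt{21}\right) + 18761} = - \frac{27900}{18759 + \sqrt{21}}$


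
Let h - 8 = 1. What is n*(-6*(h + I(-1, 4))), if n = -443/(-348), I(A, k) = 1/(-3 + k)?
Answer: -2215/29 ≈ -76.379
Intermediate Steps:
h = 9 (h = 8 + 1 = 9)
n = 443/348 (n = -443*(-1/348) = 443/348 ≈ 1.2730)
n*(-6*(h + I(-1, 4))) = 443*(-6*(9 + 1/(-3 + 4)))/348 = 443*(-6*(9 + 1/1))/348 = 443*(-6*(9 + 1))/348 = 443*(-6*10)/348 = (443/348)*(-60) = -2215/29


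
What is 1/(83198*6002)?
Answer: 1/499354396 ≈ 2.0026e-9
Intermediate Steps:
1/(83198*6002) = (1/83198)*(1/6002) = 1/499354396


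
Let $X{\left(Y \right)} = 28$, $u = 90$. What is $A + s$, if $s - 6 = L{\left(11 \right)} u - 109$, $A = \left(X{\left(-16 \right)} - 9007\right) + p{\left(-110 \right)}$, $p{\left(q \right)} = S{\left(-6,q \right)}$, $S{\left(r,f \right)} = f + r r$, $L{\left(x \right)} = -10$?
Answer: $-10056$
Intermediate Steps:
$S{\left(r,f \right)} = f + r^{2}$
$p{\left(q \right)} = 36 + q$ ($p{\left(q \right)} = q + \left(-6\right)^{2} = q + 36 = 36 + q$)
$A = -9053$ ($A = \left(28 - 9007\right) + \left(36 - 110\right) = -8979 - 74 = -9053$)
$s = -1003$ ($s = 6 - 1009 = -1003$)
$A + s = -9053 - 1003 = -10056$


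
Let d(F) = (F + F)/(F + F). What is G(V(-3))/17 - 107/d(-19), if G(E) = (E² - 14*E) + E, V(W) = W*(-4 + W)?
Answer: -1651/17 ≈ -97.118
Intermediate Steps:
d(F) = 1 (d(F) = (2*F)/((2*F)) = (2*F)*(1/(2*F)) = 1)
G(E) = E² - 13*E
G(V(-3))/17 - 107/d(-19) = ((-3*(-4 - 3))*(-13 - 3*(-4 - 3)))/17 - 107/1 = ((-3*(-7))*(-13 - 3*(-7)))*(1/17) - 107*1 = (21*(-13 + 21))*(1/17) - 107 = (21*8)*(1/17) - 107 = 168*(1/17) - 107 = 168/17 - 107 = -1651/17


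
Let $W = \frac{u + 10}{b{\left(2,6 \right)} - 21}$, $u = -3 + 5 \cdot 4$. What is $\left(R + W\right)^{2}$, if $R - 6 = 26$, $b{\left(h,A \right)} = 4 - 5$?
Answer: $\frac{458329}{484} \approx 946.96$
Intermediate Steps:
$b{\left(h,A \right)} = -1$ ($b{\left(h,A \right)} = 4 - 5 = -1$)
$u = 17$ ($u = -3 + 20 = 17$)
$R = 32$ ($R = 6 + 26 = 32$)
$W = - \frac{27}{22}$ ($W = \frac{17 + 10}{-1 - 21} = \frac{27}{-22} = 27 \left(- \frac{1}{22}\right) = - \frac{27}{22} \approx -1.2273$)
$\left(R + W\right)^{2} = \left(32 - \frac{27}{22}\right)^{2} = \left(\frac{677}{22}\right)^{2} = \frac{458329}{484}$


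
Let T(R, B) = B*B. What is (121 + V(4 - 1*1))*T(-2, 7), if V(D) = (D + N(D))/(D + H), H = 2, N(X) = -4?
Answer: 29596/5 ≈ 5919.2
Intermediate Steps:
T(R, B) = B**2
V(D) = (-4 + D)/(2 + D) (V(D) = (D - 4)/(D + 2) = (-4 + D)/(2 + D))
(121 + V(4 - 1*1))*T(-2, 7) = (121 + (-4 + (4 - 1*1))/(2 + (4 - 1*1)))*7**2 = (121 + (-4 + (4 - 1))/(2 + (4 - 1)))*49 = (121 + (-4 + 3)/(2 + 3))*49 = (121 - 1/5)*49 = (604/5)*49 = 29596/5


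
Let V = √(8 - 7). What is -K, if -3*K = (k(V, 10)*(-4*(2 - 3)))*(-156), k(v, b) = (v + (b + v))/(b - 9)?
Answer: -2496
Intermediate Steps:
V = 1 (V = √1 = 1)
k(v, b) = (b + 2*v)/(-9 + b)
K = 2496 (K = -((10 + 2*1)/(-9 + 10))*(-4*(2 - 3))*(-156)/3 = -((10 + 2)/1)*(-4*(-1))*(-156)/3 = -(1*12)*4*(-156)/3 = -12*4*(-156)/3 = -16*(-156) = -⅓*(-7488) = 2496)
-K = -1*2496 = -2496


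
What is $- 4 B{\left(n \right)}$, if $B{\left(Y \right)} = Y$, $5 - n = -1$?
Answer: $-24$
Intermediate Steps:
$n = 6$ ($n = 5 - -1 = 5 + 1 = 6$)
$- 4 B{\left(n \right)} = \left(-4\right) 6 = -24$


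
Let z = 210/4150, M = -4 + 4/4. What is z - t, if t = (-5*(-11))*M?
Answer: 68496/415 ≈ 165.05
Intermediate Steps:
M = -3 (M = -4 + 4*(¼) = -4 + 1 = -3)
z = 21/415 (z = 210*(1/4150) = 21/415 ≈ 0.050602)
t = -165 (t = -5*(-11)*(-3) = 55*(-3) = -165)
z - t = 21/415 - 1*(-165) = 21/415 + 165 = 68496/415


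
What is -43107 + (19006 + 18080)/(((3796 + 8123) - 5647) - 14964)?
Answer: -187361565/4346 ≈ -43111.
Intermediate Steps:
-43107 + (19006 + 18080)/(((3796 + 8123) - 5647) - 14964) = -43107 + 37086/((11919 - 5647) - 14964) = -43107 + 37086/(6272 - 14964) = -43107 + 37086/(-8692) = -43107 + 37086*(-1/8692) = -43107 - 18543/4346 = -187361565/4346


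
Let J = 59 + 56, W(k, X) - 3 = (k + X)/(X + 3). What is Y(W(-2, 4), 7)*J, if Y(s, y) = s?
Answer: 2645/7 ≈ 377.86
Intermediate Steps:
W(k, X) = 3 + (X + k)/(3 + X) (W(k, X) = 3 + (k + X)/(X + 3) = 3 + (X + k)/(3 + X))
J = 115
Y(W(-2, 4), 7)*J = ((9 - 2 + 4*4)/(3 + 4))*115 = ((9 - 2 + 16)/7)*115 = ((⅐)*23)*115 = (23/7)*115 = 2645/7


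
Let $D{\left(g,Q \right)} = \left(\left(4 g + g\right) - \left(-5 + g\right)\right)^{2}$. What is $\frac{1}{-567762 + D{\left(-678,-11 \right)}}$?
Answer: $\frac{1}{6760087} \approx 1.4793 \cdot 10^{-7}$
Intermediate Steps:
$D{\left(g,Q \right)} = \left(5 + 4 g\right)^{2}$ ($D{\left(g,Q \right)} = \left(5 g - \left(-5 + g\right)\right)^{2} = \left(5 + 4 g\right)^{2}$)
$\frac{1}{-567762 + D{\left(-678,-11 \right)}} = \frac{1}{-567762 + \left(5 + 4 \left(-678\right)\right)^{2}} = \frac{1}{-567762 + \left(5 - 2712\right)^{2}} = \frac{1}{-567762 + \left(-2707\right)^{2}} = \frac{1}{-567762 + 7327849} = \frac{1}{6760087}$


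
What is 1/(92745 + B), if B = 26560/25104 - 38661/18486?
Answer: 1074242/99629464203 ≈ 1.0782e-5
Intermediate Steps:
B = -1110087/1074242 (B = 26560*(1/25104) - 38661*1/18486 = 1660/1569 - 12887/6162 = -1110087/1074242 ≈ -1.0334)
1/(92745 + B) = 1/(92745 - 1110087/1074242) = 1/(99629464203/1074242) = 1074242/99629464203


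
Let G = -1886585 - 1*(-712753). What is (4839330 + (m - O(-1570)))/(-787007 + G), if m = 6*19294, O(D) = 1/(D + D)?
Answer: -15558995161/6157034460 ≈ -2.5270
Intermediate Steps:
O(D) = 1/(2*D)
G = -1173832 (G = -1886585 + 712753 = -1173832)
m = 115764
(4839330 + (m - O(-1570)))/(-787007 + G) = (4839330 + (115764 - 1/(2*(-1570))))/(-787007 - 1173832) = (4839330 + (115764 - (-1)/(2*1570)))/(-1960839) = (4839330 + (115764 - 1*(-1/3140)))*(-1/1960839) = (4839330 + (115764 + 1/3140))*(-1/1960839) = (4839330 + 363498961/3140)*(-1/1960839) = (15558995161/3140)*(-1/1960839) = -15558995161/6157034460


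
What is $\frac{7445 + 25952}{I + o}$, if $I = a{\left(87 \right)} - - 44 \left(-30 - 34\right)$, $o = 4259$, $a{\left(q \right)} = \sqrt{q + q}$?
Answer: $\frac{16063957}{694025} - \frac{33397 \sqrt{174}}{2082075} \approx 22.934$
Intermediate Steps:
$a{\left(q \right)} = \sqrt{2} \sqrt{q}$ ($a{\left(q \right)} = \sqrt{2 q} = \sqrt{2} \sqrt{q}$)
$I = -2816 + \sqrt{174}$ ($I = \sqrt{2} \sqrt{87} - - 44 \left(-30 - 34\right) = \sqrt{174} - \left(-44\right) \left(-64\right) = \sqrt{174} - 2816 = -2816 + \sqrt{174} \approx -2802.8$)
$\frac{7445 + 25952}{I + o} = \frac{7445 + 25952}{\left(-2816 + \sqrt{174}\right) + 4259} = \frac{33397}{1443 + \sqrt{174}}$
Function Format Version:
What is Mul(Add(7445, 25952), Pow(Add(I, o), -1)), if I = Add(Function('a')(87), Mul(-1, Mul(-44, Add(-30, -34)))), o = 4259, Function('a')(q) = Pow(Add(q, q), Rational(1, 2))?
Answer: Add(Rational(16063957, 694025), Mul(Rational(-33397, 2082075), Pow(174, Rational(1, 2)))) ≈ 22.934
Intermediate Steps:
Function('a')(q) = Mul(Pow(2, Rational(1, 2)), Pow(q, Rational(1, 2))) (Function('a')(q) = Pow(Mul(2, q), Rational(1, 2)) = Mul(Pow(2, Rational(1, 2)), Pow(q, Rational(1, 2))))
I = Add(-2816, Pow(174, Rational(1, 2))) (I = Add(Mul(Pow(2, Rational(1, 2)), Pow(87, Rational(1, 2))), Mul(-1, Mul(-44, Add(-30, -34)))) = Add(Pow(174, Rational(1, 2)), Mul(-1, Mul(-44, -64))) = Add(Pow(174, Rational(1, 2)), Mul(-1, 2816)) = Add(Pow(174, Rational(1, 2)), -2816) = Add(-2816, Pow(174, Rational(1, 2))) ≈ -2802.8)
Mul(Add(7445, 25952), Pow(Add(I, o), -1)) = Mul(Add(7445, 25952), Pow(Add(Add(-2816, Pow(174, Rational(1, 2))), 4259), -1)) = Mul(33397, Pow(Add(1443, Pow(174, Rational(1, 2))), -1))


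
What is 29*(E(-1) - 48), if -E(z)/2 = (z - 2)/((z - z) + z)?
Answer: -1566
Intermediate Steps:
E(z) = -2*(-2 + z)/z (E(z) = -2*(z - 2)/((z - z) + z) = -2*(-2 + z)/(0 + z) = -2*(-2 + z)/z)
29*(E(-1) - 48) = 29*((-2 + 4/(-1)) - 48) = 29*((-2 + 4*(-1)) - 48) = 29*((-2 - 4) - 48) = 29*(-6 - 48) = 29*(-54) = -1566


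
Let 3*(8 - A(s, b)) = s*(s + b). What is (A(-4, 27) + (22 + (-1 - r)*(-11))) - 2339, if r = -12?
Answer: -7198/3 ≈ -2399.3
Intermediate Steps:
A(s, b) = 8 - s*(b + s)/3 (A(s, b) = 8 - s*(s + b)/3 = 8 - s*(b + s)/3)
(A(-4, 27) + (22 + (-1 - r)*(-11))) - 2339 = ((8 - ⅓*(-4)² - ⅓*27*(-4)) + (22 + (-1 - 1*(-12))*(-11))) - 2339 = ((8 - ⅓*16 + 36) + (22 + (-1 + 12)*(-11))) - 2339 = ((8 - 16/3 + 36) + (22 + 11*(-11))) - 2339 = (116/3 + (22 - 121)) - 2339 = (116/3 - 99) - 2339 = -181/3 - 2339 = -7198/3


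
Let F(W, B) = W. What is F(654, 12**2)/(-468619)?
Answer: -654/468619 ≈ -0.0013956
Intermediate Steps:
F(654, 12**2)/(-468619) = 654/(-468619) = 654*(-1/468619) = -654/468619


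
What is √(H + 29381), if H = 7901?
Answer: √37282 ≈ 193.09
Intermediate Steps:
√(H + 29381) = √(7901 + 29381) = √37282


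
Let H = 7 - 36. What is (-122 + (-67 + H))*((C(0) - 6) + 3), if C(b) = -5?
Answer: 1744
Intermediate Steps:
H = -29
(-122 + (-67 + H))*((C(0) - 6) + 3) = (-122 + (-67 - 29))*((-5 - 6) + 3) = (-122 - 96)*(-11 + 3) = -218*(-8) = 1744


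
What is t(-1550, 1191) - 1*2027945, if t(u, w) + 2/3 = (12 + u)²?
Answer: 1012495/3 ≈ 3.3750e+5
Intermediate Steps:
t(u, w) = -⅔ + (12 + u)²
t(-1550, 1191) - 1*2027945 = (-⅔ + (12 - 1550)²) - 1*2027945 = (-⅔ + (-1538)²) - 2027945 = (-⅔ + 2365444) - 2027945 = 7096330/3 - 2027945 = 1012495/3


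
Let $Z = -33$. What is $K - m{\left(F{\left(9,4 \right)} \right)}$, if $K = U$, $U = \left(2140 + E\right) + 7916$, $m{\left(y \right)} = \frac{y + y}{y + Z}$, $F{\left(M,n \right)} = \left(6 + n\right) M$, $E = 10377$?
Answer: $\frac{388167}{19} \approx 20430.0$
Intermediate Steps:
$F{\left(M,n \right)} = M \left(6 + n\right)$
$m{\left(y \right)} = \frac{2 y}{-33 + y}$ ($m{\left(y \right)} = \frac{y + y}{y - 33} = \frac{2 y}{-33 + y}$)
$U = 20433$ ($U = \left(2140 + 10377\right) + 7916 = 12517 + 7916 = 20433$)
$K = 20433$
$K - m{\left(F{\left(9,4 \right)} \right)} = 20433 - \frac{2 \cdot 9 \left(6 + 4\right)}{-33 + 9 \left(6 + 4\right)} = 20433 - \frac{2 \cdot 9 \cdot 10}{-33 + 9 \cdot 10} = 20433 - 2 \cdot 90 \frac{1}{-33 + 90} = 20433 - 2 \cdot 90 \cdot \frac{1}{57} = 20433 - \frac{60}{19} = \frac{388167}{19}$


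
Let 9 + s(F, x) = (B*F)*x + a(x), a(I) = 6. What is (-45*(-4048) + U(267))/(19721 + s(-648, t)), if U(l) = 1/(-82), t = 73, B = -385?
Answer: 14937119/1495004156 ≈ 0.0099913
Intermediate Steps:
s(F, x) = -3 - 385*F*x (s(F, x) = -9 + ((-385*F)*x + 6) = -9 + (-385*F*x + 6) = -9 + (6 - 385*F*x) = -3 - 385*F*x)
U(l) = -1/82
(-45*(-4048) + U(267))/(19721 + s(-648, t)) = (-45*(-4048) - 1/82)/(19721 + (-3 - 385*(-648)*73)) = (182160 - 1/82)/(19721 + (-3 + 18212040)) = 14937119/(82*(19721 + 18212037)) = (14937119/82)/18231758 = (14937119/82)*(1/18231758) = 14937119/1495004156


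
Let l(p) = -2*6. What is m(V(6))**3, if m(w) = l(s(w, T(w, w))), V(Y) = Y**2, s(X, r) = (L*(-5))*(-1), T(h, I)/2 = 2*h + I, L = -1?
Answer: -1728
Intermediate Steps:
T(h, I) = 2*I + 4*h (T(h, I) = 2*(2*h + I) = 2*(I + 2*h) = 2*I + 4*h)
s(X, r) = -5 (s(X, r) = -1*(-5)*(-1) = 5*(-1) = -5)
l(p) = -12
m(w) = -12
m(V(6))**3 = (-12)**3 = -1728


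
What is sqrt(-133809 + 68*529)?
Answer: I*sqrt(97837) ≈ 312.79*I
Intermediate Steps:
sqrt(-133809 + 68*529) = sqrt(-133809 + 35972) = sqrt(-97837) = I*sqrt(97837)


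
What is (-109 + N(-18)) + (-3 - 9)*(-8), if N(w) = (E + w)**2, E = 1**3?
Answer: 276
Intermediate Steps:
E = 1
N(w) = (1 + w)**2
(-109 + N(-18)) + (-3 - 9)*(-8) = (-109 + (1 - 18)**2) + (-3 - 9)*(-8) = (-109 + (-17)**2) - 12*(-8) = (-109 + 289) + 96 = 180 + 96 = 276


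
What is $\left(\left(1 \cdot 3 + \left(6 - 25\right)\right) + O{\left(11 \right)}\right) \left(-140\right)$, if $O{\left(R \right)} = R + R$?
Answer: $-840$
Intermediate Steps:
$O{\left(R \right)} = 2 R$
$\left(\left(1 \cdot 3 + \left(6 - 25\right)\right) + O{\left(11 \right)}\right) \left(-140\right) = \left(\left(1 \cdot 3 + \left(6 - 25\right)\right) + 2 \cdot 11\right) \left(-140\right) = \left(\left(3 + \left(6 - 25\right)\right) + 22\right) \left(-140\right) = \left(\left(3 - 19\right) + 22\right) \left(-140\right) = \left(-16 + 22\right) \left(-140\right) = 6 \left(-140\right) = -840$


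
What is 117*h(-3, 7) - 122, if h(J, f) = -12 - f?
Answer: -2345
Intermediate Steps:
117*h(-3, 7) - 122 = 117*(-12 - 1*7) - 122 = 117*(-12 - 7) - 122 = 117*(-19) - 122 = -2223 - 122 = -2345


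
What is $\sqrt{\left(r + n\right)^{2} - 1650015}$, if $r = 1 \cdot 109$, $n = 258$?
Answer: $i \sqrt{1515326} \approx 1231.0 i$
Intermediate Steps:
$r = 109$
$\sqrt{\left(r + n\right)^{2} - 1650015} = \sqrt{\left(109 + 258\right)^{2} - 1650015} = \sqrt{367^{2} - 1650015} = \sqrt{134689 - 1650015} = \sqrt{-1515326} = i \sqrt{1515326}$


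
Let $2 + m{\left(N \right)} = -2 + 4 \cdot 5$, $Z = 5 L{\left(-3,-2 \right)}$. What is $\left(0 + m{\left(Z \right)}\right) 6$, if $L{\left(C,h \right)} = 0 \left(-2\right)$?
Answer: $96$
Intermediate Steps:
$L{\left(C,h \right)} = 0$
$Z = 0$ ($Z = 5 \cdot 0 = 0$)
$m{\left(N \right)} = 16$ ($m{\left(N \right)} = -2 + \left(-2 + 4 \cdot 5\right) = -2 + \left(-2 + 20\right) = -2 + 18 = 16$)
$\left(0 + m{\left(Z \right)}\right) 6 = \left(0 + 16\right) 6 = 16 \cdot 6 = 96$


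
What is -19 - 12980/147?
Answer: -15773/147 ≈ -107.30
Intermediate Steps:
-19 - 12980/147 = -15773/147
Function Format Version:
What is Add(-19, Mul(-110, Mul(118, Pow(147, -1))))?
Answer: Rational(-15773, 147) ≈ -107.30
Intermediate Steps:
Add(-19, Mul(-110, Mul(118, Pow(147, -1)))) = Add(-19, Mul(-110, Mul(118, Rational(1, 147)))) = Add(-19, Mul(-110, Rational(118, 147))) = Add(-19, Rational(-12980, 147)) = Rational(-15773, 147)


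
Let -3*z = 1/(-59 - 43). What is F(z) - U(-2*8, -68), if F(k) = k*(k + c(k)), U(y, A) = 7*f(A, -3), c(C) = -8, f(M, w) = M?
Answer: 44568289/93636 ≈ 475.97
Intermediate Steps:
z = 1/306 (z = -1/(3*(-59 - 43)) = -⅓/(-102) = -⅓*(-1/102) = 1/306 ≈ 0.0032680)
U(y, A) = 7*A
F(k) = k*(-8 + k) (F(k) = k*(k - 8) = k*(-8 + k))
F(z) - U(-2*8, -68) = (-8 + 1/306)/306 - 7*(-68) = (1/306)*(-2447/306) - 1*(-476) = -2447/93636 + 476 = 44568289/93636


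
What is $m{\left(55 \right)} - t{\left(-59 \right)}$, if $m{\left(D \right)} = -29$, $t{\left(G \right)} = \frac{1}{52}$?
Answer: $- \frac{1509}{52} \approx -29.019$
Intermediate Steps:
$t{\left(G \right)} = \frac{1}{52}$
$m{\left(55 \right)} - t{\left(-59 \right)} = -29 - \frac{1}{52} = - \frac{1509}{52}$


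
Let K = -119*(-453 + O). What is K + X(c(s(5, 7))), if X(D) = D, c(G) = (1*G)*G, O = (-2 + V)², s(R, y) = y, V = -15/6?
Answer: 206185/4 ≈ 51546.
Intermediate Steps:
V = -5/2 (V = -15*⅙ = -5/2 ≈ -2.5000)
O = 81/4 (O = (-2 - 5/2)² = (-9/2)² = 81/4 ≈ 20.250)
c(G) = G² (c(G) = G*G = G²)
K = 205989/4 (K = -119*(-453 + 81/4) = -119*(-1731/4) = 205989/4 ≈ 51497.)
K + X(c(s(5, 7))) = 205989/4 + 7² = 205989/4 + 49 = 206185/4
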